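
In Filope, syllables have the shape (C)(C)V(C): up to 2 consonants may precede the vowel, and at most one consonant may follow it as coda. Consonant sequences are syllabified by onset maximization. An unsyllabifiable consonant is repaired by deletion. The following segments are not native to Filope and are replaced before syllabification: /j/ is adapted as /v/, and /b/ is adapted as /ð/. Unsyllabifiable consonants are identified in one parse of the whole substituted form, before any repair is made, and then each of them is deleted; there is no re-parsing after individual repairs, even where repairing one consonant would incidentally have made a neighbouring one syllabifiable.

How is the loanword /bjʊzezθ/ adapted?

ðvʊzez

Substitution: /b/ → /ð/, /j/ → /v/, giving /ðvʊzezθ/.
Under (C)(C)V(C), the unsyllabifiable consonants are /θ/ (at most one coda consonant is licensed; onsets may contain at most 2 consonants).
Deleting the stranded consonants removes /θ/.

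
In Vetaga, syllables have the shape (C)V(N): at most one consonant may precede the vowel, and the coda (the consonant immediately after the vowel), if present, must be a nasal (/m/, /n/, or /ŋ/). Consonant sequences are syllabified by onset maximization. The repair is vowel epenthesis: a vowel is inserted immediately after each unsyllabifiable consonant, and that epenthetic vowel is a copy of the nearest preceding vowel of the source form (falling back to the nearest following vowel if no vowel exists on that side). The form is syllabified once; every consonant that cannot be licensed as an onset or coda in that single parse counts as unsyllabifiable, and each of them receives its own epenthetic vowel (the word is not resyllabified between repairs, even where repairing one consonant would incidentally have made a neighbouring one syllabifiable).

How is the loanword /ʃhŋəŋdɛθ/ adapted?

ʃəhəŋəŋdɛθɛ

Under (C)V(N), the unsyllabifiable consonants are /ʃ/, /h/, /θ/ (only a nasal (/m/, /n/, or /ŋ/) is licensed in coda position; onsets are limited to one consonant).
Inserting the epenthetic vowel yields /ʃ/ → /ʃə/, /h/ → /hə/, /θ/ → /θɛ/.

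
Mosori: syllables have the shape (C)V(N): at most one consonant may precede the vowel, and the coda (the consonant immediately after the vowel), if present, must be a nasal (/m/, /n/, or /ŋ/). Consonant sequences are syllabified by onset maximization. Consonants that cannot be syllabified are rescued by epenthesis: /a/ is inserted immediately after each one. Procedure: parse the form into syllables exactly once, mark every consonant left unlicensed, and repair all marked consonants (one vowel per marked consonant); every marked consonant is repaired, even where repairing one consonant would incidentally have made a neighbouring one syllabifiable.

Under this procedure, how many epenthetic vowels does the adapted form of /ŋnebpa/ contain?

The unsyllabifiable consonants are /ŋ/, /b/; each receives one epenthetic vowel.

2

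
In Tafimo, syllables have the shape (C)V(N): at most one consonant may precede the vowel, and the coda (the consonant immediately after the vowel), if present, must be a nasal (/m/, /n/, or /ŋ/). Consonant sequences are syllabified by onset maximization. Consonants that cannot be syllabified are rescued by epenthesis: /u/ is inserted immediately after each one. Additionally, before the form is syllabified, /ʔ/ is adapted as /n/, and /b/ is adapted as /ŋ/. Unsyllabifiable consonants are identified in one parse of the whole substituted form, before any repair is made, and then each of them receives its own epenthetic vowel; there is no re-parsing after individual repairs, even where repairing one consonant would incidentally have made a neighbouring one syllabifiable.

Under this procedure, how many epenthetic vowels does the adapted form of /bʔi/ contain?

After substitution the input is /ŋni/.
The unsyllabifiable consonants are /ŋ/; each receives one epenthetic vowel.

1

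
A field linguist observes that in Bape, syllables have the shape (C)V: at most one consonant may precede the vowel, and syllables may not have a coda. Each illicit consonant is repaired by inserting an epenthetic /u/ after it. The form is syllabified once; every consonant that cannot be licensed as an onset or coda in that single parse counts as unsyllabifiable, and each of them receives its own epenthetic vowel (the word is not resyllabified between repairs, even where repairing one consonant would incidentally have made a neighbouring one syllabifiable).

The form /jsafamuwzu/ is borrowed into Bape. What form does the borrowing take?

jusafamuwuzu

Under (C)V, the unsyllabifiable consonants are /j/, /w/ (no codas are permitted; onsets are limited to one consonant).
Epenthesis after each stranded consonant: /j/ → /ju/, /w/ → /wu/.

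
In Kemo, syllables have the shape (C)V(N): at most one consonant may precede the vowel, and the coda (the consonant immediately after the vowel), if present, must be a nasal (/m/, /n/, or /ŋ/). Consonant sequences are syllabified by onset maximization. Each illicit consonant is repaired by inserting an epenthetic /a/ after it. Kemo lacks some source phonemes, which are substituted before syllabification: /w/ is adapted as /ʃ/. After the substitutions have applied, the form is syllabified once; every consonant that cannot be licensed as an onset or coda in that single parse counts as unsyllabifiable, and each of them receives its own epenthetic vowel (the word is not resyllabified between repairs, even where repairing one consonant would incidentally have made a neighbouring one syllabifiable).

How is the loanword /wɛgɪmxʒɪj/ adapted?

Substitution: /w/ → /ʃ/, giving /ʃɛgɪmxʒɪj/.
The consonants /x/, /j/ cannot be parsed into a legal (C)V(N) syllable (only a nasal (/m/, /n/, or /ŋ/) is licensed in coda position; onsets are limited to one consonant).
Inserting the epenthetic vowel yields /x/ → /xa/, /j/ → /ja/.

ʃɛgɪmxaʒɪja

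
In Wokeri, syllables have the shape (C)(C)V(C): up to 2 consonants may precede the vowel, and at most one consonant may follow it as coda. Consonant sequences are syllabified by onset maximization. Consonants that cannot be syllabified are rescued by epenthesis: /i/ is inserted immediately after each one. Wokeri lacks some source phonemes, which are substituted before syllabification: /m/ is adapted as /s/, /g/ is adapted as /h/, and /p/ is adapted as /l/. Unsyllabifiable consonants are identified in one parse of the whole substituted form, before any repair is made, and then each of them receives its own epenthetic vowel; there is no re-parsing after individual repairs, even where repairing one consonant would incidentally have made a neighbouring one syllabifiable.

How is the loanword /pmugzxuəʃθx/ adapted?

lsuhzxuəʃθixi

Substitution: /p/ → /l/, /m/ → /s/, /g/ → /h/, giving /lsuhzxuəʃθx/.
Syllabifying with onset maximization leaves /θ/, /x/ stranded (at most one coda consonant is licensed; onsets may contain at most 2 consonants).
Inserting the epenthetic vowel yields /θ/ → /θi/, /x/ → /xi/.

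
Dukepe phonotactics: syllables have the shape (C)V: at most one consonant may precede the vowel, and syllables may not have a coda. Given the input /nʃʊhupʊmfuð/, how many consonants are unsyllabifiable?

Under (C)V, the unsyllabifiable consonants are /n/, /m/, /ð/ (no codas are permitted; onsets are limited to one consonant).

3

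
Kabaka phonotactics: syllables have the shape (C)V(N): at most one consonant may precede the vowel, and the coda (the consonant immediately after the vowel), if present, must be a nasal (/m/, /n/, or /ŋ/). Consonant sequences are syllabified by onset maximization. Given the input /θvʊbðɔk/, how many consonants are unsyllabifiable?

3

Under (C)V(N), the unsyllabifiable consonants are /θ/, /b/, /k/ (only a nasal (/m/, /n/, or /ŋ/) is licensed in coda position; onsets are limited to one consonant).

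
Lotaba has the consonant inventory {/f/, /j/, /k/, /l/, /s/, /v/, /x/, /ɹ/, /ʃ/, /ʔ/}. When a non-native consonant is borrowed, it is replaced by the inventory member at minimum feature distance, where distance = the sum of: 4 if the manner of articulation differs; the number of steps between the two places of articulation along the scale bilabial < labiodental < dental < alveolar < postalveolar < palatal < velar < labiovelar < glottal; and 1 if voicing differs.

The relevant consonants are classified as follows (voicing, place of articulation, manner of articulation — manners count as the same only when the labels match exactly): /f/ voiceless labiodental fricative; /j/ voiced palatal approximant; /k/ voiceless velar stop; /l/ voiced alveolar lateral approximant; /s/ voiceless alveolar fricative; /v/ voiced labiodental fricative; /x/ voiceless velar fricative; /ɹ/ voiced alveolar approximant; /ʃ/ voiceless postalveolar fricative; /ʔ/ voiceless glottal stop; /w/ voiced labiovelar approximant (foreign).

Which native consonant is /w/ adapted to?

j

/j/ is closest: same manner (approximant), place distance 2 (labiovelar→palatal), same voicing; total 2. Next closest is /ɹ/ at distance 4.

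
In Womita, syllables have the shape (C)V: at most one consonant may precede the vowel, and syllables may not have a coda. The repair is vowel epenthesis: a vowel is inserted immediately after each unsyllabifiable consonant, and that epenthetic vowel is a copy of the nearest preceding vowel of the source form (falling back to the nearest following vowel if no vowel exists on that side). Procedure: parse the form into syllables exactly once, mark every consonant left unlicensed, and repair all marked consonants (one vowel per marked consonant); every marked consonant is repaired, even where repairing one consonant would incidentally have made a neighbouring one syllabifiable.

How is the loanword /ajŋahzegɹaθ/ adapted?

The consonants /j/, /h/, /g/, /θ/ cannot be parsed into a legal (C)V syllable (no codas are permitted; onsets are limited to one consonant).
Each unlicensed consonant becomes the onset of a new syllable: /j/ → /ja/, /h/ → /ha/, /g/ → /ge/, /θ/ → /θa/.

ajaŋahazegeɹaθa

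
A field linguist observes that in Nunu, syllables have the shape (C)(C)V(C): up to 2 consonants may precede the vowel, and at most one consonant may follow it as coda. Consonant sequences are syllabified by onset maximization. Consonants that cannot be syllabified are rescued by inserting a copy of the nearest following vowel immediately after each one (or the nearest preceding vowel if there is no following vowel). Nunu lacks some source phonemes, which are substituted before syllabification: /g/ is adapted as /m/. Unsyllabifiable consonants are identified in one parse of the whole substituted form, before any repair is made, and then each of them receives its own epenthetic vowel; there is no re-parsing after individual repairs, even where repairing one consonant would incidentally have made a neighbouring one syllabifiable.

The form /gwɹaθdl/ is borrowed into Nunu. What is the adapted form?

Substitution: /g/ → /m/, giving /mwɹaθdl/.
Under (C)(C)V(C), the unsyllabifiable consonants are /m/, /d/, /l/ (at most one coda consonant is licensed; onsets may contain at most 2 consonants).
Epenthesis after each stranded consonant: /m/ → /ma/, /d/ → /da/, /l/ → /la/.

mawɹaθdala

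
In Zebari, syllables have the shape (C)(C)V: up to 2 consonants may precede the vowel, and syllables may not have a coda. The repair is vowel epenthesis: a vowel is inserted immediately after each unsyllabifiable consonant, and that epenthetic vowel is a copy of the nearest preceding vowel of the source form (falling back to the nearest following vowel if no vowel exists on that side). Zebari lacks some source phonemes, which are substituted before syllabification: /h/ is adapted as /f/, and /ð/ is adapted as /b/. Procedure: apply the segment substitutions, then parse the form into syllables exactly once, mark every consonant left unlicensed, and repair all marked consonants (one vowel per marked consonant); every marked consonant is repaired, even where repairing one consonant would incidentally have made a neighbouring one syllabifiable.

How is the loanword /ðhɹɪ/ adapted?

Substitution: /ð/ → /b/, /h/ → /f/, giving /bfɹɪ/.
The consonants /b/ cannot be parsed into a legal (C)(C)V syllable (no codas are permitted; onsets may contain at most 2 consonants).
Inserting the epenthetic vowel yields /b/ → /bɪ/.

bɪfɹɪ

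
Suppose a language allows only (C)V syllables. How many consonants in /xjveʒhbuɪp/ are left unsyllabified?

5

The consonants /x/, /j/, /ʒ/, /h/, /p/ cannot be parsed into a legal (C)V syllable (no codas are permitted; onsets are limited to one consonant).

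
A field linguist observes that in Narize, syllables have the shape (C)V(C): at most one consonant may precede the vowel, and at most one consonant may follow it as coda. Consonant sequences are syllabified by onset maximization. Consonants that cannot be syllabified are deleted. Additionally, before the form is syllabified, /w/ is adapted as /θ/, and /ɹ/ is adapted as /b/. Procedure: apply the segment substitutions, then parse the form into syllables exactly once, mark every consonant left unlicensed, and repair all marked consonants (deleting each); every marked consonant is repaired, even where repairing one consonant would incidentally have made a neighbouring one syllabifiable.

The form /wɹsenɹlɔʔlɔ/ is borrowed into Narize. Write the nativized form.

Substitution: /w/ → /θ/, /ɹ/ → /b/, giving /θbsenblɔʔlɔ/.
Syllabifying with onset maximization leaves /θ/, /b/, /b/ stranded (at most one coda consonant is licensed; onsets are limited to one consonant).
Deleting the stranded consonants removes /θ/, /b/, /b/.

senlɔʔlɔ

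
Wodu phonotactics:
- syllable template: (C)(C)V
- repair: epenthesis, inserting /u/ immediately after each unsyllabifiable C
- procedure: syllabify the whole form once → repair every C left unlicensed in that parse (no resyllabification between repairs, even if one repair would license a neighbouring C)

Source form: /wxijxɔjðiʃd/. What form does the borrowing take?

Under (C)(C)V, the unsyllabifiable consonants are /ʃ/, /d/ (no codas are permitted; onsets may contain at most 2 consonants).
Epenthesis after each stranded consonant: /ʃ/ → /ʃu/, /d/ → /du/.

wxijxɔjðiʃudu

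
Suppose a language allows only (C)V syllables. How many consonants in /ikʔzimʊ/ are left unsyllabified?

Syllabifying with onset maximization leaves /k/, /ʔ/ stranded (no codas are permitted; onsets are limited to one consonant).

2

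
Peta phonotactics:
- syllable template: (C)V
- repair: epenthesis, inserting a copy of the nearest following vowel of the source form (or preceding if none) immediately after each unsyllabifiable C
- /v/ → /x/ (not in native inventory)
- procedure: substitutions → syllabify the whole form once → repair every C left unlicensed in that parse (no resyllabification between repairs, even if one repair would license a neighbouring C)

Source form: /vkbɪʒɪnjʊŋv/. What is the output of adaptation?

Substitution: /v/ → /x/, giving /xkbɪʒɪnjʊŋx/.
The consonants /x/, /k/, /n/, /ŋ/, /x/ cannot be parsed into a legal (C)V syllable (no codas are permitted; onsets are limited to one consonant).
Epenthesis after each stranded consonant: /x/ → /xɪ/, /k/ → /kɪ/, /n/ → /nʊ/, /ŋ/ → /ŋʊ/, /x/ → /xʊ/.

xɪkɪbɪʒɪnʊjʊŋʊxʊ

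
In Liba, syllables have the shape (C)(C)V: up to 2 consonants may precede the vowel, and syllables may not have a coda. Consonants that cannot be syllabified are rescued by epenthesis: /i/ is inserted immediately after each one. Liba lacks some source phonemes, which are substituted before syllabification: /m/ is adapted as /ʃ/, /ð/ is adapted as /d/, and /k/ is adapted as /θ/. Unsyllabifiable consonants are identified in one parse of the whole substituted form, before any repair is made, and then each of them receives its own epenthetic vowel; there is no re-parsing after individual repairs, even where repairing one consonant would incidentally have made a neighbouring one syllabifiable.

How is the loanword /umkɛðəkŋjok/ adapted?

Substitution: /m/ → /ʃ/, /k/ → /θ/, /ð/ → /d/, giving /uʃθɛdəθŋjoθ/.
Under (C)(C)V, the unsyllabifiable consonants are /θ/, /θ/ (no codas are permitted; onsets may contain at most 2 consonants).
Inserting the epenthetic vowel yields /θ/ → /θi/, /θ/ → /θi/.

uʃθɛdəθiŋjoθi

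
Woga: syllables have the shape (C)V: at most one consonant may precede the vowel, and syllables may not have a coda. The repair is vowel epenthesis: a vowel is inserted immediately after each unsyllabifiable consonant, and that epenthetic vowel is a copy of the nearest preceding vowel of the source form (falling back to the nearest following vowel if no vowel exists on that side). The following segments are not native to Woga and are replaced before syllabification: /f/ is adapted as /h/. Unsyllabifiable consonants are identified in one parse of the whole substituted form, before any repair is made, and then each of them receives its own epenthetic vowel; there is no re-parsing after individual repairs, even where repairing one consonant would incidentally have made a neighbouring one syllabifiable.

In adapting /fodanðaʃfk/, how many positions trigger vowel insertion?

4

After substitution the input is /hodanðaʃhk/.
The unsyllabifiable consonants are /n/, /ʃ/, /h/, /k/; each receives one epenthetic vowel.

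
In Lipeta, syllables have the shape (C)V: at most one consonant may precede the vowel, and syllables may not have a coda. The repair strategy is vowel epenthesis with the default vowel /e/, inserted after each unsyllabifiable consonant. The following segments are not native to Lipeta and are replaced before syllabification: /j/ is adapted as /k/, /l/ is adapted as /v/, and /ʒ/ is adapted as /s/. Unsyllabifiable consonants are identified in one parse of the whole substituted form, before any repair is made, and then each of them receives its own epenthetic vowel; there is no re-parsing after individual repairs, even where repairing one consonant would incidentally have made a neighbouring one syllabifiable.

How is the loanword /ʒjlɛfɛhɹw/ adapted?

Substitution: /ʒ/ → /s/, /j/ → /k/, /l/ → /v/, giving /skvɛfɛhɹw/.
Syllabifying with onset maximization leaves /s/, /k/, /h/, /ɹ/, /w/ stranded (no codas are permitted; onsets are limited to one consonant).
Each unlicensed consonant becomes the onset of a new syllable: /s/ → /se/, /k/ → /ke/, /h/ → /he/, /ɹ/ → /ɹe/, /w/ → /we/.

sekevɛfɛheɹewe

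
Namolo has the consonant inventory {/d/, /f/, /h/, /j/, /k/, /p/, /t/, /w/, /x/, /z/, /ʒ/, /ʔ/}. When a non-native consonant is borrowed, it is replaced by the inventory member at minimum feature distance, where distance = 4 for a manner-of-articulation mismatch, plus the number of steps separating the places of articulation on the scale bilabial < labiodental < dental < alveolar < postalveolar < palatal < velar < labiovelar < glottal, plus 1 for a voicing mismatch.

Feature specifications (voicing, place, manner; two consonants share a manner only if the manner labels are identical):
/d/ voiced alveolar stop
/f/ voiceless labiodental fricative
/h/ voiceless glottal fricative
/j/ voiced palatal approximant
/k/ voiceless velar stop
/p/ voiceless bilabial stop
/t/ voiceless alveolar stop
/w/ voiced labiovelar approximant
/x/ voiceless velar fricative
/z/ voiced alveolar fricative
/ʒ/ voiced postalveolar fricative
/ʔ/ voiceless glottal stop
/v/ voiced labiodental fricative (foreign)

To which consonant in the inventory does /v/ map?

f

/f/ is closest: same manner (fricative), place distance 0 (labiodental→labiodental), voicing differs (+1); total 1. Next closest is /z/ at distance 2.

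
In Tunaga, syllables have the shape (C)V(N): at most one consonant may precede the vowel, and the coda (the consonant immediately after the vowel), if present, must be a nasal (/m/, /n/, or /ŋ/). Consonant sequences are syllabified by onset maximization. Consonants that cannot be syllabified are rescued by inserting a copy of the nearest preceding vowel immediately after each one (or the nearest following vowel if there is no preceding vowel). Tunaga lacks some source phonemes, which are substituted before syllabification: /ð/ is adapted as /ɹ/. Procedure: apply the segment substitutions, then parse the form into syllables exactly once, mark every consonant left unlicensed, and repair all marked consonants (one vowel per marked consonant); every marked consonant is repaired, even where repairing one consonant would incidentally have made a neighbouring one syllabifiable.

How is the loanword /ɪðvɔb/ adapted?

ɪɹɪvɔbɔ

Substitution: /ð/ → /ɹ/, giving /ɪɹvɔb/.
Under (C)V(N), the unsyllabifiable consonants are /ɹ/, /b/ (only a nasal (/m/, /n/, or /ŋ/) is licensed in coda position; onsets are limited to one consonant).
Inserting the epenthetic vowel yields /ɹ/ → /ɹɪ/, /b/ → /bɔ/.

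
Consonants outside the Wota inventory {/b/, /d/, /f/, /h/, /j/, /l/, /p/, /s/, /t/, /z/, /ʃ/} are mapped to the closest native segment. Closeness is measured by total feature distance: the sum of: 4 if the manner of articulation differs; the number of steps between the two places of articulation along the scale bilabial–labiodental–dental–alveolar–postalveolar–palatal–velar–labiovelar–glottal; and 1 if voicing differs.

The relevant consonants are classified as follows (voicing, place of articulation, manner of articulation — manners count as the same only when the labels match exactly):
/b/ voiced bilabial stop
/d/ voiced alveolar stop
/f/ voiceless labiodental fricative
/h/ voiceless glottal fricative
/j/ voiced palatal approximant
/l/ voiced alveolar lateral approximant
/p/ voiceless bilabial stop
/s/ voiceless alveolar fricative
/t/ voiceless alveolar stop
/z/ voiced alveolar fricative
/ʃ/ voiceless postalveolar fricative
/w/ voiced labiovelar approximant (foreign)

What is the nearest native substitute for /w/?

/j/ is closest: same manner (approximant), place distance 2 (labiovelar→palatal), same voicing; total 2. Next closest is /h/ at distance 6.

j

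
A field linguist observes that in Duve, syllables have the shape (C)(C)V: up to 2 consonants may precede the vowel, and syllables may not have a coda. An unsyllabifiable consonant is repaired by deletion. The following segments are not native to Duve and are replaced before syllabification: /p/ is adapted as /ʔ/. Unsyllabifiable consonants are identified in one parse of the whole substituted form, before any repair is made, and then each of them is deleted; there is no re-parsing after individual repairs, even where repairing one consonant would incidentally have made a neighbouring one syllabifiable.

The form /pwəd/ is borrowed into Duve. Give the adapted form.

Substitution: /p/ → /ʔ/, giving /ʔwəd/.
Under (C)(C)V, the unsyllabifiable consonants are /d/ (no codas are permitted; onsets may contain at most 2 consonants).
Deletion applies to /d/.

ʔwə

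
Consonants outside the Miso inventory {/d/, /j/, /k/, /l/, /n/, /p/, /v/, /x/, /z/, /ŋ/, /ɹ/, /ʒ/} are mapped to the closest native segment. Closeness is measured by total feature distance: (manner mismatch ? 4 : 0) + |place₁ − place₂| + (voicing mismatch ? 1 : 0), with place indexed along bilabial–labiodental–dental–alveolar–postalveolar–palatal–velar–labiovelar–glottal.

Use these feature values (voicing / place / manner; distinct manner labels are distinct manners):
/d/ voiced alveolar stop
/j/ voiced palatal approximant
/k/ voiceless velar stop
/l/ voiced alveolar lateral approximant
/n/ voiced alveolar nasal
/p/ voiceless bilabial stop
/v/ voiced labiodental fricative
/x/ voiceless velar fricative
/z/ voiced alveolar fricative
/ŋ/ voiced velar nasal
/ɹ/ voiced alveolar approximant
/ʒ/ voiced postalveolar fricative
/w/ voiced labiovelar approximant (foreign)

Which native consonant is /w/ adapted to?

j

/j/ is closest: same manner (approximant), place distance 2 (labiovelar→palatal), same voicing; total 2. Next closest is /ɹ/ at distance 4.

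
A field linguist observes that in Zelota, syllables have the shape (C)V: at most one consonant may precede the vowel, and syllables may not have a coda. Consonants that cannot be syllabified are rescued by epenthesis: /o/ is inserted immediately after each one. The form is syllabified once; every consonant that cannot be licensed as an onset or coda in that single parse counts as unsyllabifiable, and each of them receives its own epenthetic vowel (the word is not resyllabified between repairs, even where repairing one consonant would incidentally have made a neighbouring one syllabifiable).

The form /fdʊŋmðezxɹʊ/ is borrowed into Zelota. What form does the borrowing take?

fodʊŋomoðezoxoɹʊ

The consonants /f/, /ŋ/, /m/, /z/, /x/ cannot be parsed into a legal (C)V syllable (no codas are permitted; onsets are limited to one consonant).
Inserting the epenthetic vowel yields /f/ → /fo/, /ŋ/ → /ŋo/, /m/ → /mo/, /z/ → /zo/, /x/ → /xo/.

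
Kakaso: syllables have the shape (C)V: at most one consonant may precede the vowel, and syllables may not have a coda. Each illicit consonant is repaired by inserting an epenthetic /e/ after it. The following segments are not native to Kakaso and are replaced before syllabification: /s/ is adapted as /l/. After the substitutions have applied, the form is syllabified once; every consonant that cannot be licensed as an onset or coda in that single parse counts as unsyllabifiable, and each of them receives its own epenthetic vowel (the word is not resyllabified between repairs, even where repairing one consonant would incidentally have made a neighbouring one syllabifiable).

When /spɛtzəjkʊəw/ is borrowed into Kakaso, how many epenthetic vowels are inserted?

After substitution the input is /lpɛtzəjkʊəw/.
The unsyllabifiable consonants are /l/, /t/, /j/, /w/; each receives one epenthetic vowel.

4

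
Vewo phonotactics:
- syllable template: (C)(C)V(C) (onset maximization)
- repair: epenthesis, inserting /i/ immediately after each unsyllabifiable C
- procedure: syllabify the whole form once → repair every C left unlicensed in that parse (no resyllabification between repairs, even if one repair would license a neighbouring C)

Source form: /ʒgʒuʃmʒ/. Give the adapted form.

The consonants /ʒ/, /m/, /ʒ/ cannot be parsed into a legal (C)(C)V(C) syllable (at most one coda consonant is licensed; onsets may contain at most 2 consonants).
Each unlicensed consonant becomes the onset of a new syllable: /ʒ/ → /ʒi/, /m/ → /mi/, /ʒ/ → /ʒi/.

ʒigʒuʃmiʒi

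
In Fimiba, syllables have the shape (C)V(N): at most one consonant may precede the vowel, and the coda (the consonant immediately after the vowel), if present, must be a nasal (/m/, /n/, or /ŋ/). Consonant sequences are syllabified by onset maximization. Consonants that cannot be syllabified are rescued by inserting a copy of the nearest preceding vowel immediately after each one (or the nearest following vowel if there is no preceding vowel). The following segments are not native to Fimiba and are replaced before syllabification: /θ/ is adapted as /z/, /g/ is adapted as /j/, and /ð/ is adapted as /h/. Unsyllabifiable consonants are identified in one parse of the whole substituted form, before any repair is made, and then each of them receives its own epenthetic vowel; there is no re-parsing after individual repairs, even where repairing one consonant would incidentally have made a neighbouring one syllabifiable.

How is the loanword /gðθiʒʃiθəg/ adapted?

Substitution: /g/ → /j/, /ð/ → /h/, /θ/ → /z/, giving /jhziʒʃizəj/.
The consonants /j/, /h/, /ʒ/, /j/ cannot be parsed into a legal (C)V(N) syllable (only a nasal (/m/, /n/, or /ŋ/) is licensed in coda position; onsets are limited to one consonant).
Each unlicensed consonant becomes the onset of a new syllable: /j/ → /ji/, /h/ → /hi/, /ʒ/ → /ʒi/, /j/ → /jə/.

jihiziʒiʃizəjə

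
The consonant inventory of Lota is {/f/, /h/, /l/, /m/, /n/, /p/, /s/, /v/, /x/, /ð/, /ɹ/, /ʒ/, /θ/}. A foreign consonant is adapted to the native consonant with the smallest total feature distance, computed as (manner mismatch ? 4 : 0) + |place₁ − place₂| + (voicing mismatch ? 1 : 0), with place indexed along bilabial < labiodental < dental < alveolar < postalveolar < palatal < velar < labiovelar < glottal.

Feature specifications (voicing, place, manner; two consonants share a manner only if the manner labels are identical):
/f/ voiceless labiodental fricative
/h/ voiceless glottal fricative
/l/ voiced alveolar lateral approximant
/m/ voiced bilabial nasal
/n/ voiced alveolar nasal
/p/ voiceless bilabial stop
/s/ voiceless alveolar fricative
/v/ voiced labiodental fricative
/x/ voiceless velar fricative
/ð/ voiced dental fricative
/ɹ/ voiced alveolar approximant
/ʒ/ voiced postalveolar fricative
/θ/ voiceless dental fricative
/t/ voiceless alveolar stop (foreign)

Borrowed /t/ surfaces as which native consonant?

/p/ is closest: same manner (stop), place distance 3 (alveolar→bilabial), same voicing; total 3. Next closest is /s/ at distance 4.

p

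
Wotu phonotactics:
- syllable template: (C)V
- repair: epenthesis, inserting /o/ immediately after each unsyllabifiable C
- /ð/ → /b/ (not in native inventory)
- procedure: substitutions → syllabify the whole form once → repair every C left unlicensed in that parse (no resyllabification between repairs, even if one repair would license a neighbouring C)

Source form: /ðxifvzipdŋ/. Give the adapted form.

Substitution: /ð/ → /b/, giving /bxifvzipdŋ/.
Syllabifying with onset maximization leaves /b/, /f/, /v/, /p/, /d/, /ŋ/ stranded (no codas are permitted; onsets are limited to one consonant).
Epenthesis after each stranded consonant: /b/ → /bo/, /f/ → /fo/, /v/ → /vo/, /p/ → /po/, /d/ → /do/, /ŋ/ → /ŋo/.

boxifovozipodoŋo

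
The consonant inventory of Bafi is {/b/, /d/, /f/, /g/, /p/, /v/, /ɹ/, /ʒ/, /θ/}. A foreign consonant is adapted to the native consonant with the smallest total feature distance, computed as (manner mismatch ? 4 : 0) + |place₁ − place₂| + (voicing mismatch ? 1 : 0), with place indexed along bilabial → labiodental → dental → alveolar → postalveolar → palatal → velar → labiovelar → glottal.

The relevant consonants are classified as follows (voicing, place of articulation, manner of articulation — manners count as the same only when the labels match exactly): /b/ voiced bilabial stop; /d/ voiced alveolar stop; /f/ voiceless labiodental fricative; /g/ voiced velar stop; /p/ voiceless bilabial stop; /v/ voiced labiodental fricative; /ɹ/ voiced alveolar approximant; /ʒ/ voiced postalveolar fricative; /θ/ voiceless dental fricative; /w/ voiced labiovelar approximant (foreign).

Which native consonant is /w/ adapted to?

/ɹ/ is closest: same manner (approximant), place distance 4 (labiovelar→alveolar), same voicing; total 4. Next closest is /g/ at distance 5.

ɹ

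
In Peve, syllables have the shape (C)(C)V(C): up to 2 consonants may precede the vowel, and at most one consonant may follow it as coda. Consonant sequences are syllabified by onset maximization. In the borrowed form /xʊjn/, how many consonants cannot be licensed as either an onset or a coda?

Syllabifying with onset maximization leaves /n/ stranded (at most one coda consonant is licensed; onsets may contain at most 2 consonants).

1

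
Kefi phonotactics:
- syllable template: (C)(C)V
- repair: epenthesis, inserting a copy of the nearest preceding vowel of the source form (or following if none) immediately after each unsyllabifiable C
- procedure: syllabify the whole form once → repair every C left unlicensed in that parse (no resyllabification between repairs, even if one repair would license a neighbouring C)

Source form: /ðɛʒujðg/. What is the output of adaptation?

ðɛʒujuðugu

Syllabifying with onset maximization leaves /j/, /ð/, /g/ stranded (no codas are permitted; onsets may contain at most 2 consonants).
Inserting the epenthetic vowel yields /j/ → /ju/, /ð/ → /ðu/, /g/ → /gu/.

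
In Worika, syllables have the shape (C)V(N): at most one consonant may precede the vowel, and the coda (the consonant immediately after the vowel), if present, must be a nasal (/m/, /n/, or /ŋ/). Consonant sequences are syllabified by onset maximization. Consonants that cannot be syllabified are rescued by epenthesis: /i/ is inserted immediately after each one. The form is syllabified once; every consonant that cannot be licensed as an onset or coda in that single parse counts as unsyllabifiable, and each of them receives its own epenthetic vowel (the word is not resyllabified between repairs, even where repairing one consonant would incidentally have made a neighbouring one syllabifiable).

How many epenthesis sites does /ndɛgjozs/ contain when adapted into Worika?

The unsyllabifiable consonants are /n/, /g/, /z/, /s/; each receives one epenthetic vowel.

4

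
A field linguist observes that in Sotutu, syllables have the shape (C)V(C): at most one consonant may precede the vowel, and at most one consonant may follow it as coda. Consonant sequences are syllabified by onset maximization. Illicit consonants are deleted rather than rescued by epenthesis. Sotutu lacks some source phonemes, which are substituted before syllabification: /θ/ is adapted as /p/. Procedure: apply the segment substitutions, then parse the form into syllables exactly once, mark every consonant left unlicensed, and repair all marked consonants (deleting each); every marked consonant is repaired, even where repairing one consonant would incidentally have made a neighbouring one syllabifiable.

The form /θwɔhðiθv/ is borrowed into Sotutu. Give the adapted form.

wɔhðip

Substitution: /θ/ → /p/, giving /pwɔhðipv/.
Syllabifying with onset maximization leaves /p/, /v/ stranded (at most one coda consonant is licensed; onsets are limited to one consonant).
Each unlicensed consonant is deleted: /p/, /v/.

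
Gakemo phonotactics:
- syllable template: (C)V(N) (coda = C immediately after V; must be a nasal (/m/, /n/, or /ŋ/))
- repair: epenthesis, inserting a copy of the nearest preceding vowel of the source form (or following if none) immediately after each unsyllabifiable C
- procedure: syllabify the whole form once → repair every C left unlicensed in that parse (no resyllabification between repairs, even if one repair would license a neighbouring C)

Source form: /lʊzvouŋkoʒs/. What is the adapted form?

lʊzʊvouŋkoʒoso

The consonants /z/, /ʒ/, /s/ cannot be parsed into a legal (C)V(N) syllable (only a nasal (/m/, /n/, or /ŋ/) is licensed in coda position; onsets are limited to one consonant).
Inserting the epenthetic vowel yields /z/ → /zʊ/, /ʒ/ → /ʒo/, /s/ → /so/.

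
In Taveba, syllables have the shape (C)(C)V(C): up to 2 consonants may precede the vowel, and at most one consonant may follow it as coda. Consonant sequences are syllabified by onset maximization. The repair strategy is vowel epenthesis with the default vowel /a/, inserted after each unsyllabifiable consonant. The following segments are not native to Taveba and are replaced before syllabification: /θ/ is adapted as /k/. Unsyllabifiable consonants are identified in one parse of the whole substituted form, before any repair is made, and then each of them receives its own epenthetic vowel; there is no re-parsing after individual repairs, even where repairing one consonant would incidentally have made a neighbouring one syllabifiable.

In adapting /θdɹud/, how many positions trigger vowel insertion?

1

After substitution the input is /kdɹud/.
The unsyllabifiable consonants are /k/; each receives one epenthetic vowel.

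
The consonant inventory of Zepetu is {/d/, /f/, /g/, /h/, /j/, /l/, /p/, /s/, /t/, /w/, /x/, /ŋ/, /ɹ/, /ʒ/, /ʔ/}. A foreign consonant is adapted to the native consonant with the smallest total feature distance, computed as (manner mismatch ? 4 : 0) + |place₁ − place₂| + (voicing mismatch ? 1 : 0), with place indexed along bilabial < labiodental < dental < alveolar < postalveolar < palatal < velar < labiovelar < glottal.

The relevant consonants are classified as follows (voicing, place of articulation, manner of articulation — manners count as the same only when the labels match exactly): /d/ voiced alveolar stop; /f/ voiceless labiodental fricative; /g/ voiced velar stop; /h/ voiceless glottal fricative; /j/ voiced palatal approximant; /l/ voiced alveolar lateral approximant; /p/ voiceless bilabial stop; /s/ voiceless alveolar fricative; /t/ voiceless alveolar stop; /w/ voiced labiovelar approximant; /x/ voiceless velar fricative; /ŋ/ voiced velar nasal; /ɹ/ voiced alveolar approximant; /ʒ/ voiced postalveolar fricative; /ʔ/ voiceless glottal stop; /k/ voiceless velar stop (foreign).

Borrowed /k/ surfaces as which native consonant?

g

/g/ is closest: same manner (stop), place distance 0 (velar→velar), voicing differs (+1); total 1. Next closest is /ʔ/ at distance 2.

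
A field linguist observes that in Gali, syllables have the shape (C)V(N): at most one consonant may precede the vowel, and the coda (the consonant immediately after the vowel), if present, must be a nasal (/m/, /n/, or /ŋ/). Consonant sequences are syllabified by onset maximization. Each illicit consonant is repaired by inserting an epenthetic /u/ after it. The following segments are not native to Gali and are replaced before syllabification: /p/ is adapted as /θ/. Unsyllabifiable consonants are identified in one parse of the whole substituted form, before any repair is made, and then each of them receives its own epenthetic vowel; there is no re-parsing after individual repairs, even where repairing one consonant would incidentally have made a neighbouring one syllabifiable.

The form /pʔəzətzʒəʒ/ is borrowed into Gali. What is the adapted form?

θuʔəzətuzuʒəʒu

Substitution: /p/ → /θ/, giving /θʔəzətzʒəʒ/.
The consonants /θ/, /t/, /z/, /ʒ/ cannot be parsed into a legal (C)V(N) syllable (only a nasal (/m/, /n/, or /ŋ/) is licensed in coda position; onsets are limited to one consonant).
Each unlicensed consonant becomes the onset of a new syllable: /θ/ → /θu/, /t/ → /tu/, /z/ → /zu/, /ʒ/ → /ʒu/.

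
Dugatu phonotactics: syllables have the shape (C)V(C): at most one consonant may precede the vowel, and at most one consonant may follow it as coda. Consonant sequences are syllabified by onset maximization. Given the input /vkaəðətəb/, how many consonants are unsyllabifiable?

The consonants /v/ cannot be parsed into a legal (C)V(C) syllable (at most one coda consonant is licensed; onsets are limited to one consonant).

1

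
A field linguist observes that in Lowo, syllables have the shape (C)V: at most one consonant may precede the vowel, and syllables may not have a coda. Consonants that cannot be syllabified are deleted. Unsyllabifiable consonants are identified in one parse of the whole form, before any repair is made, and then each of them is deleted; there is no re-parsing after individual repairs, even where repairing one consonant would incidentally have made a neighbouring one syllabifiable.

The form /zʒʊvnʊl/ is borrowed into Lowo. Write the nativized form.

ʒʊnʊ

Syllabifying with onset maximization leaves /z/, /v/, /l/ stranded (no codas are permitted; onsets are limited to one consonant).
Deleting the stranded consonants removes /z/, /v/, /l/.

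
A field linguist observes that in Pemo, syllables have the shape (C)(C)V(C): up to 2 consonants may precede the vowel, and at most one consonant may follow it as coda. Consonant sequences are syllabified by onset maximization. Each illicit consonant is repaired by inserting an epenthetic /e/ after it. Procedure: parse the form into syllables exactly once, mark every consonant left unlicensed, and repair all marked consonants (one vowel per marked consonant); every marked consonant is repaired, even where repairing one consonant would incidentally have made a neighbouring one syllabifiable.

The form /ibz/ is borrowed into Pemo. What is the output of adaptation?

Syllabifying with onset maximization leaves /z/ stranded (at most one coda consonant is licensed; onsets may contain at most 2 consonants).
Epenthesis after each stranded consonant: /z/ → /ze/.

ibze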